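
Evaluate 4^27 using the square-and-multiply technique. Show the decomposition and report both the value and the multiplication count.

Computing 4^27 by squaring (build up from 4^1; each line after the first costs one multiplication):

4^1 = 4
4^2 = (4^1)^2 = 4^2 = 16
4^3 = 4 * 4^2 = 4 * 16 = 64
4^6 = (4^3)^2 = 64^2 = 4096
4^12 = (4^6)^2 = 4096^2 = 16777216
4^13 = 4 * 4^12 = 4 * 16777216 = 67108864
4^26 = (4^13)^2 = 67108864^2 = 4503599627370496
4^27 = 4 * 4^26 = 4 * 4503599627370496 = 18014398509481984

Result: 18014398509481984
Multiplications needed: 7 (7 lines after 4^1)

4^27 = 18014398509481984. Using exponentiation by squaring, this requires 7 multiplications. The key idea: if the exponent is even, square the half-power; if odd, multiply by the base once.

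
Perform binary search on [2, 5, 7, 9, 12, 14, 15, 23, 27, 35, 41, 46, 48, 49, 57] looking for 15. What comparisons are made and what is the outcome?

Binary search for 15 in [2, 5, 7, 9, 12, 14, 15, 23, 27, 35, 41, 46, 48, 49, 57]:

lo=0, hi=14, mid=7, arr[mid]=23 -> 23 > 15, search left half
lo=0, hi=6, mid=3, arr[mid]=9 -> 9 < 15, search right half
lo=4, hi=6, mid=5, arr[mid]=14 -> 14 < 15, search right half
lo=6, hi=6, mid=6, arr[mid]=15 -> Found target at index 6!

Binary search finds 15 at index 6 after 4 comparisons. The search repeatedly halves the search space by comparing with the middle element.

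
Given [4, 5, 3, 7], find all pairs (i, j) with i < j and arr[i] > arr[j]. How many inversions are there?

Finding inversions in [4, 5, 3, 7]:

(0, 2): arr[0]=4 > arr[2]=3
(1, 2): arr[1]=5 > arr[2]=3

Total inversions: 2

The array has 2 inversion(s): (0,2), (1,2). Each pair (i,j) satisfies i < j and arr[i] > arr[j].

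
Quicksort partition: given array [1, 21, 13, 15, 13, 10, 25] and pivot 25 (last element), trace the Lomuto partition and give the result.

Lomuto partition with pivot = 25:

Initial array: [1, 21, 13, 15, 13, 10, 25]

arr[0]=1 <= 25: swap with position 0, array becomes [1, 21, 13, 15, 13, 10, 25]
arr[1]=21 <= 25: swap with position 1, array becomes [1, 21, 13, 15, 13, 10, 25]
arr[2]=13 <= 25: swap with position 2, array becomes [1, 21, 13, 15, 13, 10, 25]
arr[3]=15 <= 25: swap with position 3, array becomes [1, 21, 13, 15, 13, 10, 25]
arr[4]=13 <= 25: swap with position 4, array becomes [1, 21, 13, 15, 13, 10, 25]
arr[5]=10 <= 25: swap with position 5, array becomes [1, 21, 13, 15, 13, 10, 25]

Place pivot at position 6: [1, 21, 13, 15, 13, 10, 25]
Pivot position: 6

After partitioning with pivot 25, the array becomes [1, 21, 13, 15, 13, 10, 25]. The pivot is placed at index 6. All elements to the left of the pivot are <= 25, and all elements to the right are > 25.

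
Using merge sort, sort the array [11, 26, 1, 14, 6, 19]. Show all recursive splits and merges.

Merge sort trace:

Split: [11, 26, 1, 14, 6, 19] -> [11, 26, 1] and [14, 6, 19]
  Split: [11, 26, 1] -> [11] and [26, 1]
    Split: [26, 1] -> [26] and [1]
    Merge: [26] + [1] -> [1, 26]
  Merge: [11] + [1, 26] -> [1, 11, 26]
  Split: [14, 6, 19] -> [14] and [6, 19]
    Split: [6, 19] -> [6] and [19]
    Merge: [6] + [19] -> [6, 19]
  Merge: [14] + [6, 19] -> [6, 14, 19]
Merge: [1, 11, 26] + [6, 14, 19] -> [1, 6, 11, 14, 19, 26]

Final sorted array: [1, 6, 11, 14, 19, 26]

The merge sort proceeds by recursively splitting the array and merging sorted halves.
After all merges, the sorted array is [1, 6, 11, 14, 19, 26].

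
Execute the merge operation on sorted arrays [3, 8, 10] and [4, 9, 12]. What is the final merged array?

Merging process:

Compare 3 vs 4: take 3 from left. Merged: [3]
Compare 8 vs 4: take 4 from right. Merged: [3, 4]
Compare 8 vs 9: take 8 from left. Merged: [3, 4, 8]
Compare 10 vs 9: take 9 from right. Merged: [3, 4, 8, 9]
Compare 10 vs 12: take 10 from left. Merged: [3, 4, 8, 9, 10]
Append remaining from right: [12]. Merged: [3, 4, 8, 9, 10, 12]

Final merged array: [3, 4, 8, 9, 10, 12]
Total comparisons: 5

The merged array is [3, 4, 8, 9, 10, 12], requiring 5 comparisons. The merge step runs in O(n) time where n is the total number of elements.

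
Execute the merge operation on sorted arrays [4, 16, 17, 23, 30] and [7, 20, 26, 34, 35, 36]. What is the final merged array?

Merging process:

Compare 4 vs 7: take 4 from left. Merged: [4]
Compare 16 vs 7: take 7 from right. Merged: [4, 7]
Compare 16 vs 20: take 16 from left. Merged: [4, 7, 16]
Compare 17 vs 20: take 17 from left. Merged: [4, 7, 16, 17]
Compare 23 vs 20: take 20 from right. Merged: [4, 7, 16, 17, 20]
Compare 23 vs 26: take 23 from left. Merged: [4, 7, 16, 17, 20, 23]
Compare 30 vs 26: take 26 from right. Merged: [4, 7, 16, 17, 20, 23, 26]
Compare 30 vs 34: take 30 from left. Merged: [4, 7, 16, 17, 20, 23, 26, 30]
Append remaining from right: [34, 35, 36]. Merged: [4, 7, 16, 17, 20, 23, 26, 30, 34, 35, 36]

Final merged array: [4, 7, 16, 17, 20, 23, 26, 30, 34, 35, 36]
Total comparisons: 8

The merged array is [4, 7, 16, 17, 20, 23, 26, 30, 34, 35, 36], requiring 8 comparisons. The merge step runs in O(n) time where n is the total number of elements.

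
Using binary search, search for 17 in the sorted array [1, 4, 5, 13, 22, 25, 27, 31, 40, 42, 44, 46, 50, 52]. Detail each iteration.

Binary search for 17 in [1, 4, 5, 13, 22, 25, 27, 31, 40, 42, 44, 46, 50, 52]:

lo=0, hi=13, mid=6, arr[mid]=27 -> 27 > 17, search left half
lo=0, hi=5, mid=2, arr[mid]=5 -> 5 < 17, search right half
lo=3, hi=5, mid=4, arr[mid]=22 -> 22 > 17, search left half
lo=3, hi=3, mid=3, arr[mid]=13 -> 13 < 17, search right half
lo=4 > hi=3, target 17 not found

Binary search determines that 17 is not in the array after 4 comparisons. The search space was exhausted without finding the target.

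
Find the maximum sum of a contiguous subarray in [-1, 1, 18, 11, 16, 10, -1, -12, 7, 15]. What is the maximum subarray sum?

Using Kadane's algorithm on [-1, 1, 18, 11, 16, 10, -1, -12, 7, 15]:

Scanning through the array:
Position 1 (value 1): max_ending_here = 1, max_so_far = 1
Position 2 (value 18): max_ending_here = 19, max_so_far = 19
Position 3 (value 11): max_ending_here = 30, max_so_far = 30
Position 4 (value 16): max_ending_here = 46, max_so_far = 46
Position 5 (value 10): max_ending_here = 56, max_so_far = 56
Position 6 (value -1): max_ending_here = 55, max_so_far = 56
Position 7 (value -12): max_ending_here = 43, max_so_far = 56
Position 8 (value 7): max_ending_here = 50, max_so_far = 56
Position 9 (value 15): max_ending_here = 65, max_so_far = 65

Maximum subarray: [1, 18, 11, 16, 10, -1, -12, 7, 15]
Maximum sum: 65

The maximum subarray is [1, 18, 11, 16, 10, -1, -12, 7, 15] with sum 65. This subarray runs from index 1 to index 9.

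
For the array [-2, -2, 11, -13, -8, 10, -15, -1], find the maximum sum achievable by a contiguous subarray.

Using Kadane's algorithm on [-2, -2, 11, -13, -8, 10, -15, -1]:

Scanning through the array:
Position 1 (value -2): max_ending_here = -2, max_so_far = -2
Position 2 (value 11): max_ending_here = 11, max_so_far = 11
Position 3 (value -13): max_ending_here = -2, max_so_far = 11
Position 4 (value -8): max_ending_here = -8, max_so_far = 11
Position 5 (value 10): max_ending_here = 10, max_so_far = 11
Position 6 (value -15): max_ending_here = -5, max_so_far = 11
Position 7 (value -1): max_ending_here = -1, max_so_far = 11

Maximum subarray: [11]
Maximum sum: 11

The maximum subarray is [11] with sum 11. This subarray runs from index 2 to index 2.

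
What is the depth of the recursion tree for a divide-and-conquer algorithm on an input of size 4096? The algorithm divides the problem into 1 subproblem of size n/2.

For divide and conquer with division factor 2:

Problem sizes at each level:
Level 0: 4096
Level 1: 2048
Level 2: 1024
Level 3: 512
Level 4: 256
Level 5: 128
Level 6: 64
Level 7: 32
Level 8: 16
Level 9: 8
Level 10: 4
Level 11: 2
Level 12: 1

The root is level 0 and the size-1 base case is level 12 (the tree spans levels 0 through 12, i.e. 13 levels counting the root), so the depth is the number of divisions: log_2(4096) = 12

The recursion tree depth is log_2(4096) = 12. At each level, the problem size is divided by 2, so it takes 12 divisions to reduce to a base case of size 1. The algorithm makes 1 recursive call at each level.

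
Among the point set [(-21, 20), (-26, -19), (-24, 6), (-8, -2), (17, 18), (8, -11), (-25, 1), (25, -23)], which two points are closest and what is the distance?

Computing all pairwise distances among 8 points:

d((-21, 20), (-26, -19)) = 39.3192
d((-21, 20), (-24, 6)) = 14.3178
d((-21, 20), (-8, -2)) = 25.5539
d((-21, 20), (17, 18)) = 38.0526
d((-21, 20), (8, -11)) = 42.45
d((-21, 20), (-25, 1)) = 19.4165
d((-21, 20), (25, -23)) = 62.9682
d((-26, -19), (-24, 6)) = 25.0799
d((-26, -19), (-8, -2)) = 24.7588
d((-26, -19), (17, 18)) = 56.7274
d((-26, -19), (8, -11)) = 34.9285
d((-26, -19), (-25, 1)) = 20.025
d((-26, -19), (25, -23)) = 51.1566
d((-24, 6), (-8, -2)) = 17.8885
d((-24, 6), (17, 18)) = 42.72
d((-24, 6), (8, -11)) = 36.2353
d((-24, 6), (-25, 1)) = 5.099 <-- minimum
d((-24, 6), (25, -23)) = 56.9386
d((-8, -2), (17, 18)) = 32.0156
d((-8, -2), (8, -11)) = 18.3576
d((-8, -2), (-25, 1)) = 17.2627
d((-8, -2), (25, -23)) = 39.1152
d((17, 18), (8, -11)) = 30.3645
d((17, 18), (-25, 1)) = 45.31
d((17, 18), (25, -23)) = 41.7732
d((8, -11), (-25, 1)) = 35.1141
d((8, -11), (25, -23)) = 20.8087
d((-25, 1), (25, -23)) = 55.4617

Closest pair: (-24, 6) and (-25, 1) with distance 5.099

The closest pair is (-24, 6) and (-25, 1) with Euclidean distance 5.099. For 8 points, brute-force pairwise comparison is shown above. For large n, the divide-and-conquer algorithm (sort by x, recurse on halves, check the dividing strip) achieves O(n log n).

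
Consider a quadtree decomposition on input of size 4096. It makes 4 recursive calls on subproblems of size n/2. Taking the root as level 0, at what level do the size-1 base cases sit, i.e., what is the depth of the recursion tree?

For divide and conquer with division factor 2:

Problem sizes at each level:
Level 0: 4096
Level 1: 2048
Level 2: 1024
Level 3: 512
Level 4: 256
Level 5: 128
Level 6: 64
Level 7: 32
Level 8: 16
Level 9: 8
Level 10: 4
Level 11: 2
Level 12: 1

The root is level 0 and the size-1 base case is level 12 (the tree spans levels 0 through 12, i.e. 13 levels counting the root), so the depth is the number of divisions: log_2(4096) = 12

The recursion tree depth is log_2(4096) = 12. At each level, the problem size is divided by 2, so it takes 12 divisions to reduce to a base case of size 1. The algorithm makes 4 recursive calls at each level.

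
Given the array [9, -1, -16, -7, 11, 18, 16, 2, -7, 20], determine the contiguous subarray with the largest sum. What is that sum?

Using Kadane's algorithm on [9, -1, -16, -7, 11, 18, 16, 2, -7, 20]:

Scanning through the array:
Position 1 (value -1): max_ending_here = 8, max_so_far = 9
Position 2 (value -16): max_ending_here = -8, max_so_far = 9
Position 3 (value -7): max_ending_here = -7, max_so_far = 9
Position 4 (value 11): max_ending_here = 11, max_so_far = 11
Position 5 (value 18): max_ending_here = 29, max_so_far = 29
Position 6 (value 16): max_ending_here = 45, max_so_far = 45
Position 7 (value 2): max_ending_here = 47, max_so_far = 47
Position 8 (value -7): max_ending_here = 40, max_so_far = 47
Position 9 (value 20): max_ending_here = 60, max_so_far = 60

Maximum subarray: [11, 18, 16, 2, -7, 20]
Maximum sum: 60

The maximum subarray is [11, 18, 16, 2, -7, 20] with sum 60. This subarray runs from index 4 to index 9.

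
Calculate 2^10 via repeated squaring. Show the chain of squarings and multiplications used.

Computing 2^10 by squaring (build up from 2^1; each line after the first costs one multiplication):

2^1 = 2
2^2 = (2^1)^2 = 2^2 = 4
2^4 = (2^2)^2 = 4^2 = 16
2^5 = 2 * 2^4 = 2 * 16 = 32
2^10 = (2^5)^2 = 32^2 = 1024

Result: 1024
Multiplications needed: 4 (4 lines after 2^1)

2^10 = 1024. Using exponentiation by squaring, this requires 4 multiplications. The key idea: if the exponent is even, square the half-power; if odd, multiply by the base once.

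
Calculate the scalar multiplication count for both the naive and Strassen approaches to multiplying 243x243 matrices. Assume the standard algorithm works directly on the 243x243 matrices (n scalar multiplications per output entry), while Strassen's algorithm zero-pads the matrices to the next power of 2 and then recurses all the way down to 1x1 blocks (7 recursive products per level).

Matrix multiplication for 243x243 matrices:

Strassen's algorithm requires power-of-2 dimensions. Pad 243x243 to 256x256 (next power of 2).

Standard algorithm: 243^3 = 14348907 multiplications
Strassen's algorithm: 7^(log2(256)) = 7^8 = 5764801 multiplications
Savings: 14348907 - 5764801 = 8584106 multiplications

Standard: 14348907 multiplications (243^3). Strassen: 5764801 multiplications (7^8, after padding to 256x256). Strassen reduces 8 recursive multiplications to 7 at each level.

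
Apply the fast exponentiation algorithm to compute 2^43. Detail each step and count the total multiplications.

Computing 2^43 by squaring (build up from 2^1; each line after the first costs one multiplication):

2^1 = 2
2^2 = (2^1)^2 = 2^2 = 4
2^4 = (2^2)^2 = 4^2 = 16
2^5 = 2 * 2^4 = 2 * 16 = 32
2^10 = (2^5)^2 = 32^2 = 1024
2^20 = (2^10)^2 = 1024^2 = 1048576
2^21 = 2 * 2^20 = 2 * 1048576 = 2097152
2^42 = (2^21)^2 = 2097152^2 = 4398046511104
2^43 = 2 * 2^42 = 2 * 4398046511104 = 8796093022208

Result: 8796093022208
Multiplications needed: 8 (8 lines after 2^1)

2^43 = 8796093022208. Using exponentiation by squaring, this requires 8 multiplications. The key idea: if the exponent is even, square the half-power; if odd, multiply by the base once.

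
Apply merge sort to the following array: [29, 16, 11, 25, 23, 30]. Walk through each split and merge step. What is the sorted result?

Merge sort trace:

Split: [29, 16, 11, 25, 23, 30] -> [29, 16, 11] and [25, 23, 30]
  Split: [29, 16, 11] -> [29] and [16, 11]
    Split: [16, 11] -> [16] and [11]
    Merge: [16] + [11] -> [11, 16]
  Merge: [29] + [11, 16] -> [11, 16, 29]
  Split: [25, 23, 30] -> [25] and [23, 30]
    Split: [23, 30] -> [23] and [30]
    Merge: [23] + [30] -> [23, 30]
  Merge: [25] + [23, 30] -> [23, 25, 30]
Merge: [11, 16, 29] + [23, 25, 30] -> [11, 16, 23, 25, 29, 30]

Final sorted array: [11, 16, 23, 25, 29, 30]

The merge sort proceeds by recursively splitting the array and merging sorted halves.
After all merges, the sorted array is [11, 16, 23, 25, 29, 30].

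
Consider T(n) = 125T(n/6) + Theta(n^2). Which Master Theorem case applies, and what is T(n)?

Master Theorem for T(n) = 125T(n/6) + O(n^2):

a = 125, b = 6, c = 2
log_b(a) = log_6(125) = 2.6947

Case 1: c = 2 < log_6(125) = 2.6947
T(n) = O(n^(log_6 125))

For T(n) = 125T(n/6) + O(n^2): log_6(125) = 2.6947. This is Case 1 of the Master Theorem (c < log_b(a), work dominated by leaves), giving O(n^(log_6 125)).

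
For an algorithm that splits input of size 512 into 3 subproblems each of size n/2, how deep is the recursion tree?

For divide and conquer with division factor 2:

Problem sizes at each level:
Level 0: 512
Level 1: 256
Level 2: 128
Level 3: 64
Level 4: 32
Level 5: 16
Level 6: 8
Level 7: 4
Level 8: 2
Level 9: 1

The root is level 0 and the size-1 base case is level 9 (the tree spans levels 0 through 9, i.e. 10 levels counting the root), so the depth is the number of divisions: log_2(512) = 9

The recursion tree depth is log_2(512) = 9. At each level, the problem size is divided by 2, so it takes 9 divisions to reduce to a base case of size 1. The algorithm makes 3 recursive calls at each level.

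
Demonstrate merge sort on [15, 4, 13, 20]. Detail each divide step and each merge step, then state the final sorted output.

Merge sort trace:

Split: [15, 4, 13, 20] -> [15, 4] and [13, 20]
  Split: [15, 4] -> [15] and [4]
  Merge: [15] + [4] -> [4, 15]
  Split: [13, 20] -> [13] and [20]
  Merge: [13] + [20] -> [13, 20]
Merge: [4, 15] + [13, 20] -> [4, 13, 15, 20]

Final sorted array: [4, 13, 15, 20]

The merge sort proceeds by recursively splitting the array and merging sorted halves.
After all merges, the sorted array is [4, 13, 15, 20].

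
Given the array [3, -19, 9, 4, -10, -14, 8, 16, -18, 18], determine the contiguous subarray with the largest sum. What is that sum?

Using Kadane's algorithm on [3, -19, 9, 4, -10, -14, 8, 16, -18, 18]:

Scanning through the array:
Position 1 (value -19): max_ending_here = -16, max_so_far = 3
Position 2 (value 9): max_ending_here = 9, max_so_far = 9
Position 3 (value 4): max_ending_here = 13, max_so_far = 13
Position 4 (value -10): max_ending_here = 3, max_so_far = 13
Position 5 (value -14): max_ending_here = -11, max_so_far = 13
Position 6 (value 8): max_ending_here = 8, max_so_far = 13
Position 7 (value 16): max_ending_here = 24, max_so_far = 24
Position 8 (value -18): max_ending_here = 6, max_so_far = 24
Position 9 (value 18): max_ending_here = 24, max_so_far = 24

Maximum subarray: [8, 16]
Maximum sum: 24

The maximum subarray is [8, 16] with sum 24. This subarray runs from index 6 to index 7.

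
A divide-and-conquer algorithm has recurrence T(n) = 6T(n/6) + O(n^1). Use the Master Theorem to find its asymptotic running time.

Master Theorem for T(n) = 6T(n/6) + O(n^1):

a = 6, b = 6, c = 1
log_b(a) = log_6(6) = 1.0000

Case 2: c = 1 = log_6(6) = 1.0000
T(n) = O(n^1 log n) = O(n log n)

For T(n) = 6T(n/6) + O(n^1): log_6(6) = 1.0000. This is Case 2 of the Master Theorem (c = log_b(a), equal work at all levels), giving O(n log n).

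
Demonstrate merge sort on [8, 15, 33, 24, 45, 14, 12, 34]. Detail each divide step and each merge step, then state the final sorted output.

Merge sort trace:

Split: [8, 15, 33, 24, 45, 14, 12, 34] -> [8, 15, 33, 24] and [45, 14, 12, 34]
  Split: [8, 15, 33, 24] -> [8, 15] and [33, 24]
    Split: [8, 15] -> [8] and [15]
    Merge: [8] + [15] -> [8, 15]
    Split: [33, 24] -> [33] and [24]
    Merge: [33] + [24] -> [24, 33]
  Merge: [8, 15] + [24, 33] -> [8, 15, 24, 33]
  Split: [45, 14, 12, 34] -> [45, 14] and [12, 34]
    Split: [45, 14] -> [45] and [14]
    Merge: [45] + [14] -> [14, 45]
    Split: [12, 34] -> [12] and [34]
    Merge: [12] + [34] -> [12, 34]
  Merge: [14, 45] + [12, 34] -> [12, 14, 34, 45]
Merge: [8, 15, 24, 33] + [12, 14, 34, 45] -> [8, 12, 14, 15, 24, 33, 34, 45]

Final sorted array: [8, 12, 14, 15, 24, 33, 34, 45]

The merge sort proceeds by recursively splitting the array and merging sorted halves.
After all merges, the sorted array is [8, 12, 14, 15, 24, 33, 34, 45].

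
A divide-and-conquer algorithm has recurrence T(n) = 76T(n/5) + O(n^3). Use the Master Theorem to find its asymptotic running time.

Master Theorem for T(n) = 76T(n/5) + O(n^3):

a = 76, b = 5, c = 3
log_b(a) = log_5(76) = 2.6908

Case 3: c = 3 > log_5(76) = 2.6908
T(n) = O(n^3) = O(n^3)

For T(n) = 76T(n/5) + O(n^3): log_5(76) = 2.6908. This is Case 3 of the Master Theorem (c > log_b(a), work dominated by root), giving O(n^3).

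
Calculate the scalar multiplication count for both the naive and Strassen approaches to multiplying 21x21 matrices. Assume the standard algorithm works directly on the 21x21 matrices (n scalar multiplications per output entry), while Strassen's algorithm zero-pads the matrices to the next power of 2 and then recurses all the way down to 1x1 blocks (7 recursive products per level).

Matrix multiplication for 21x21 matrices:

Strassen's algorithm requires power-of-2 dimensions. Pad 21x21 to 32x32 (next power of 2).

Standard algorithm: 21^3 = 9261 multiplications
Strassen's algorithm: 7^(log2(32)) = 7^5 = 16807 multiplications
Difference: 9261 - 16807 = -7546 (Strassen uses MORE here due to padding overhead — for small or just-over-power-of-2 n, padding can outweigh the per-level savings)

Standard: 9261 multiplications (21^3). Strassen: 16807 multiplications (7^5, after padding to 32x32). Strassen reduces 8 recursive multiplications to 7 at each level.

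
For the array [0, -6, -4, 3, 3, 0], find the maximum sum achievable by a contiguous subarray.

Using Kadane's algorithm on [0, -6, -4, 3, 3, 0]:

Scanning through the array:
Position 1 (value -6): max_ending_here = -6, max_so_far = 0
Position 2 (value -4): max_ending_here = -4, max_so_far = 0
Position 3 (value 3): max_ending_here = 3, max_so_far = 3
Position 4 (value 3): max_ending_here = 6, max_so_far = 6
Position 5 (value 0): max_ending_here = 6, max_so_far = 6

Maximum subarray: [3, 3]
Maximum sum: 6

The maximum subarray is [3, 3] with sum 6. This subarray runs from index 3 to index 4.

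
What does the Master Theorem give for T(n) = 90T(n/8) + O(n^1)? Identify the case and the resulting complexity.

Master Theorem for T(n) = 90T(n/8) + O(n^1):

a = 90, b = 8, c = 1
log_b(a) = log_8(90) = 2.1640

Case 1: c = 1 < log_8(90) = 2.1640
T(n) = O(n^(log_8 90))

For T(n) = 90T(n/8) + O(n^1): log_8(90) = 2.1640. This is Case 1 of the Master Theorem (c < log_b(a), work dominated by leaves), giving O(n^(log_8 90)).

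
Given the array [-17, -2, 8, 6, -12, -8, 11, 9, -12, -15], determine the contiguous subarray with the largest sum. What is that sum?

Using Kadane's algorithm on [-17, -2, 8, 6, -12, -8, 11, 9, -12, -15]:

Scanning through the array:
Position 1 (value -2): max_ending_here = -2, max_so_far = -2
Position 2 (value 8): max_ending_here = 8, max_so_far = 8
Position 3 (value 6): max_ending_here = 14, max_so_far = 14
Position 4 (value -12): max_ending_here = 2, max_so_far = 14
Position 5 (value -8): max_ending_here = -6, max_so_far = 14
Position 6 (value 11): max_ending_here = 11, max_so_far = 14
Position 7 (value 9): max_ending_here = 20, max_so_far = 20
Position 8 (value -12): max_ending_here = 8, max_so_far = 20
Position 9 (value -15): max_ending_here = -7, max_so_far = 20

Maximum subarray: [11, 9]
Maximum sum: 20

The maximum subarray is [11, 9] with sum 20. This subarray runs from index 6 to index 7.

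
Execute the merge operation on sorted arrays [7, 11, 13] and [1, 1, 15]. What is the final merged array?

Merging process:

Compare 7 vs 1: take 1 from right. Merged: [1]
Compare 7 vs 1: take 1 from right. Merged: [1, 1]
Compare 7 vs 15: take 7 from left. Merged: [1, 1, 7]
Compare 11 vs 15: take 11 from left. Merged: [1, 1, 7, 11]
Compare 13 vs 15: take 13 from left. Merged: [1, 1, 7, 11, 13]
Append remaining from right: [15]. Merged: [1, 1, 7, 11, 13, 15]

Final merged array: [1, 1, 7, 11, 13, 15]
Total comparisons: 5

The merged array is [1, 1, 7, 11, 13, 15], requiring 5 comparisons. The merge step runs in O(n) time where n is the total number of elements.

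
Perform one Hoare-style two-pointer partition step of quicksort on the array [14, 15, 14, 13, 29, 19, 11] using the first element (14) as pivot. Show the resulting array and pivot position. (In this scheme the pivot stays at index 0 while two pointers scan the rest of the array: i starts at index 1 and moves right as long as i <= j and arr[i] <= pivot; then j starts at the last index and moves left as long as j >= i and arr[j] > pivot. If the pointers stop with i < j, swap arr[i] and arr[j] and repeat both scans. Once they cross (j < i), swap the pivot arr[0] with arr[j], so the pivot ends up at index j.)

Hoare-style two-pointer partition with pivot = 14:

Initial array: [14, 15, 14, 13, 29, 19, 11]

Pointers start at i = 1, j = 6.
i stops at index 1 (arr[1]=15 > 14), j stops at index 6 (arr[6]=11 <= 14): swap arr[1] and arr[6], array becomes [14, 11, 14, 13, 29, 19, 15]
i ends at 4, j ends at 3: the pointers have crossed (j < i), so scanning stops.

Swap pivot arr[0] with arr[3] to place pivot at position 3: [13, 11, 14, 14, 29, 19, 15]
Pivot position: 3

After partitioning with pivot 14, the array becomes [13, 11, 14, 14, 29, 19, 15]. The pivot is placed at index 3. All elements to the left of the pivot are <= 14, and all elements to the right are > 14.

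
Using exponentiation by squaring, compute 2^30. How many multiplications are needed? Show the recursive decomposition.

Computing 2^30 by squaring (build up from 2^1; each line after the first costs one multiplication):

2^1 = 2
2^2 = (2^1)^2 = 2^2 = 4
2^3 = 2 * 2^2 = 2 * 4 = 8
2^6 = (2^3)^2 = 8^2 = 64
2^7 = 2 * 2^6 = 2 * 64 = 128
2^14 = (2^7)^2 = 128^2 = 16384
2^15 = 2 * 2^14 = 2 * 16384 = 32768
2^30 = (2^15)^2 = 32768^2 = 1073741824

Result: 1073741824
Multiplications needed: 7 (7 lines after 2^1)

2^30 = 1073741824. Using exponentiation by squaring, this requires 7 multiplications. The key idea: if the exponent is even, square the half-power; if odd, multiply by the base once.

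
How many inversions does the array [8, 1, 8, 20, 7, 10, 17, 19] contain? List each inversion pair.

Finding inversions in [8, 1, 8, 20, 7, 10, 17, 19]:

(0, 1): arr[0]=8 > arr[1]=1
(0, 4): arr[0]=8 > arr[4]=7
(2, 4): arr[2]=8 > arr[4]=7
(3, 4): arr[3]=20 > arr[4]=7
(3, 5): arr[3]=20 > arr[5]=10
(3, 6): arr[3]=20 > arr[6]=17
(3, 7): arr[3]=20 > arr[7]=19

Total inversions: 7

The array has 7 inversion(s): (0,1), (0,4), (2,4), (3,4), (3,5), (3,6), (3,7). Each pair (i,j) satisfies i < j and arr[i] > arr[j].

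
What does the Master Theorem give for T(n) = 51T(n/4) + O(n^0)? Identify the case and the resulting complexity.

Master Theorem for T(n) = 51T(n/4) + O(n^0):

a = 51, b = 4, c = 0
log_b(a) = log_4(51) = 2.8362

Case 1: c = 0 < log_4(51) = 2.8362
T(n) = O(n^(log_4 51))

For T(n) = 51T(n/4) + O(n^0): log_4(51) = 2.8362. This is Case 1 of the Master Theorem (c < log_b(a), work dominated by leaves), giving O(n^(log_4 51)).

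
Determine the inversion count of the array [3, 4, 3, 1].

Finding inversions in [3, 4, 3, 1]:

(0, 3): arr[0]=3 > arr[3]=1
(1, 2): arr[1]=4 > arr[2]=3
(1, 3): arr[1]=4 > arr[3]=1
(2, 3): arr[2]=3 > arr[3]=1

Total inversions: 4

The array has 4 inversion(s): (0,3), (1,2), (1,3), (2,3). Each pair (i,j) satisfies i < j and arr[i] > arr[j].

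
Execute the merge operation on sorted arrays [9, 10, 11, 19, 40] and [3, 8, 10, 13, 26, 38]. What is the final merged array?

Merging process:

Compare 9 vs 3: take 3 from right. Merged: [3]
Compare 9 vs 8: take 8 from right. Merged: [3, 8]
Compare 9 vs 10: take 9 from left. Merged: [3, 8, 9]
Compare 10 vs 10: take 10 from left. Merged: [3, 8, 9, 10]
Compare 11 vs 10: take 10 from right. Merged: [3, 8, 9, 10, 10]
Compare 11 vs 13: take 11 from left. Merged: [3, 8, 9, 10, 10, 11]
Compare 19 vs 13: take 13 from right. Merged: [3, 8, 9, 10, 10, 11, 13]
Compare 19 vs 26: take 19 from left. Merged: [3, 8, 9, 10, 10, 11, 13, 19]
Compare 40 vs 26: take 26 from right. Merged: [3, 8, 9, 10, 10, 11, 13, 19, 26]
Compare 40 vs 38: take 38 from right. Merged: [3, 8, 9, 10, 10, 11, 13, 19, 26, 38]
Append remaining from left: [40]. Merged: [3, 8, 9, 10, 10, 11, 13, 19, 26, 38, 40]

Final merged array: [3, 8, 9, 10, 10, 11, 13, 19, 26, 38, 40]
Total comparisons: 10

The merged array is [3, 8, 9, 10, 10, 11, 13, 19, 26, 38, 40], requiring 10 comparisons. The merge step runs in O(n) time where n is the total number of elements.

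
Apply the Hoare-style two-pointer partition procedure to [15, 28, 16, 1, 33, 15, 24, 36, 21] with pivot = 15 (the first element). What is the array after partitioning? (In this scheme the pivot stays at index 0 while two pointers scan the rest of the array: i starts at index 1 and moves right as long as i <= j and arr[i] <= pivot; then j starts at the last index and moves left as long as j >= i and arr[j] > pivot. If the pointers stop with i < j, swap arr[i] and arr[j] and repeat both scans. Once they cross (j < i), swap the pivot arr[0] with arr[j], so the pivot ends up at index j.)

Hoare-style two-pointer partition with pivot = 15:

Initial array: [15, 28, 16, 1, 33, 15, 24, 36, 21]

Pointers start at i = 1, j = 8.
i stops at index 1 (arr[1]=28 > 15), j stops at index 5 (arr[5]=15 <= 15): swap arr[1] and arr[5], array becomes [15, 15, 16, 1, 33, 28, 24, 36, 21]
i stops at index 2 (arr[2]=16 > 15), j stops at index 3 (arr[3]=1 <= 15): swap arr[2] and arr[3], array becomes [15, 15, 1, 16, 33, 28, 24, 36, 21]
i ends at 3, j ends at 2: the pointers have crossed (j < i), so scanning stops.

Swap pivot arr[0] with arr[2] to place pivot at position 2: [1, 15, 15, 16, 33, 28, 24, 36, 21]
Pivot position: 2

After partitioning with pivot 15, the array becomes [1, 15, 15, 16, 33, 28, 24, 36, 21]. The pivot is placed at index 2. All elements to the left of the pivot are <= 15, and all elements to the right are > 15.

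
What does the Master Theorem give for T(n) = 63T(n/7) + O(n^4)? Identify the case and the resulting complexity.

Master Theorem for T(n) = 63T(n/7) + O(n^4):

a = 63, b = 7, c = 4
log_b(a) = log_7(63) = 2.1292

Case 3: c = 4 > log_7(63) = 2.1292
T(n) = O(n^4) = O(n^4)

For T(n) = 63T(n/7) + O(n^4): log_7(63) = 2.1292. This is Case 3 of the Master Theorem (c > log_b(a), work dominated by root), giving O(n^4).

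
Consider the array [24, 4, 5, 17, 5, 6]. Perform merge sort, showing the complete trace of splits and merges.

Merge sort trace:

Split: [24, 4, 5, 17, 5, 6] -> [24, 4, 5] and [17, 5, 6]
  Split: [24, 4, 5] -> [24] and [4, 5]
    Split: [4, 5] -> [4] and [5]
    Merge: [4] + [5] -> [4, 5]
  Merge: [24] + [4, 5] -> [4, 5, 24]
  Split: [17, 5, 6] -> [17] and [5, 6]
    Split: [5, 6] -> [5] and [6]
    Merge: [5] + [6] -> [5, 6]
  Merge: [17] + [5, 6] -> [5, 6, 17]
Merge: [4, 5, 24] + [5, 6, 17] -> [4, 5, 5, 6, 17, 24]

Final sorted array: [4, 5, 5, 6, 17, 24]

The merge sort proceeds by recursively splitting the array and merging sorted halves.
After all merges, the sorted array is [4, 5, 5, 6, 17, 24].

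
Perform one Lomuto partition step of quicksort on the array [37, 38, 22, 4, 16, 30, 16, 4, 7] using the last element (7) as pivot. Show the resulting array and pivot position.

Lomuto partition with pivot = 7:

Initial array: [37, 38, 22, 4, 16, 30, 16, 4, 7]

arr[0]=37 > 7: no swap
arr[1]=38 > 7: no swap
arr[2]=22 > 7: no swap
arr[3]=4 <= 7: swap with position 0, array becomes [4, 38, 22, 37, 16, 30, 16, 4, 7]
arr[4]=16 > 7: no swap
arr[5]=30 > 7: no swap
arr[6]=16 > 7: no swap
arr[7]=4 <= 7: swap with position 1, array becomes [4, 4, 22, 37, 16, 30, 16, 38, 7]

Place pivot at position 2: [4, 4, 7, 37, 16, 30, 16, 38, 22]
Pivot position: 2

After partitioning with pivot 7, the array becomes [4, 4, 7, 37, 16, 30, 16, 38, 22]. The pivot is placed at index 2. All elements to the left of the pivot are <= 7, and all elements to the right are > 7.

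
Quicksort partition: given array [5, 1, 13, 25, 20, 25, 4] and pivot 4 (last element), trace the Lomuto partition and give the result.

Lomuto partition with pivot = 4:

Initial array: [5, 1, 13, 25, 20, 25, 4]

arr[0]=5 > 4: no swap
arr[1]=1 <= 4: swap with position 0, array becomes [1, 5, 13, 25, 20, 25, 4]
arr[2]=13 > 4: no swap
arr[3]=25 > 4: no swap
arr[4]=20 > 4: no swap
arr[5]=25 > 4: no swap

Place pivot at position 1: [1, 4, 13, 25, 20, 25, 5]
Pivot position: 1

After partitioning with pivot 4, the array becomes [1, 4, 13, 25, 20, 25, 5]. The pivot is placed at index 1. All elements to the left of the pivot are <= 4, and all elements to the right are > 4.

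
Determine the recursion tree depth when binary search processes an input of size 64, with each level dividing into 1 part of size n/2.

For divide and conquer with division factor 2:

Problem sizes at each level:
Level 0: 64
Level 1: 32
Level 2: 16
Level 3: 8
Level 4: 4
Level 5: 2
Level 6: 1

The root is level 0 and the size-1 base case is level 6 (the tree spans levels 0 through 6, i.e. 7 levels counting the root), so the depth is the number of divisions: log_2(64) = 6

The recursion tree depth is log_2(64) = 6. At each level, the problem size is divided by 2, so it takes 6 divisions to reduce to a base case of size 1. The algorithm makes 1 recursive call at each level.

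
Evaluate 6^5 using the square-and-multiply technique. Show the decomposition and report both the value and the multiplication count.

Computing 6^5 by squaring (build up from 6^1; each line after the first costs one multiplication):

6^1 = 6
6^2 = (6^1)^2 = 6^2 = 36
6^4 = (6^2)^2 = 36^2 = 1296
6^5 = 6 * 6^4 = 6 * 1296 = 7776

Result: 7776
Multiplications needed: 3 (3 lines after 6^1)

6^5 = 7776. Using exponentiation by squaring, this requires 3 multiplications. The key idea: if the exponent is even, square the half-power; if odd, multiply by the base once.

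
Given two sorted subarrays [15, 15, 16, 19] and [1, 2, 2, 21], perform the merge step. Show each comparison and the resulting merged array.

Merging process:

Compare 15 vs 1: take 1 from right. Merged: [1]
Compare 15 vs 2: take 2 from right. Merged: [1, 2]
Compare 15 vs 2: take 2 from right. Merged: [1, 2, 2]
Compare 15 vs 21: take 15 from left. Merged: [1, 2, 2, 15]
Compare 15 vs 21: take 15 from left. Merged: [1, 2, 2, 15, 15]
Compare 16 vs 21: take 16 from left. Merged: [1, 2, 2, 15, 15, 16]
Compare 19 vs 21: take 19 from left. Merged: [1, 2, 2, 15, 15, 16, 19]
Append remaining from right: [21]. Merged: [1, 2, 2, 15, 15, 16, 19, 21]

Final merged array: [1, 2, 2, 15, 15, 16, 19, 21]
Total comparisons: 7

The merged array is [1, 2, 2, 15, 15, 16, 19, 21], requiring 7 comparisons. The merge step runs in O(n) time where n is the total number of elements.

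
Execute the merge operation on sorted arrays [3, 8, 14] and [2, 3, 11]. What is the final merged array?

Merging process:

Compare 3 vs 2: take 2 from right. Merged: [2]
Compare 3 vs 3: take 3 from left. Merged: [2, 3]
Compare 8 vs 3: take 3 from right. Merged: [2, 3, 3]
Compare 8 vs 11: take 8 from left. Merged: [2, 3, 3, 8]
Compare 14 vs 11: take 11 from right. Merged: [2, 3, 3, 8, 11]
Append remaining from left: [14]. Merged: [2, 3, 3, 8, 11, 14]

Final merged array: [2, 3, 3, 8, 11, 14]
Total comparisons: 5

The merged array is [2, 3, 3, 8, 11, 14], requiring 5 comparisons. The merge step runs in O(n) time where n is the total number of elements.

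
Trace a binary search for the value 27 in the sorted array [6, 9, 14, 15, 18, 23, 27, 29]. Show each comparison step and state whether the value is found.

Binary search for 27 in [6, 9, 14, 15, 18, 23, 27, 29]:

lo=0, hi=7, mid=3, arr[mid]=15 -> 15 < 27, search right half
lo=4, hi=7, mid=5, arr[mid]=23 -> 23 < 27, search right half
lo=6, hi=7, mid=6, arr[mid]=27 -> Found target at index 6!

Binary search finds 27 at index 6 after 3 comparisons. The search repeatedly halves the search space by comparing with the middle element.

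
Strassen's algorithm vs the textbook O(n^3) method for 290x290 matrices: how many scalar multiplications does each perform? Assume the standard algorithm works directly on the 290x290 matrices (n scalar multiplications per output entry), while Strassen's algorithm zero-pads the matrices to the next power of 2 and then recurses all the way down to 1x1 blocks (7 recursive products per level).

Matrix multiplication for 290x290 matrices:

Strassen's algorithm requires power-of-2 dimensions. Pad 290x290 to 512x512 (next power of 2).

Standard algorithm: 290^3 = 24389000 multiplications
Strassen's algorithm: 7^(log2(512)) = 7^9 = 40353607 multiplications
Difference: 24389000 - 40353607 = -15964607 (Strassen uses MORE here due to padding overhead — for small or just-over-power-of-2 n, padding can outweigh the per-level savings)

Standard: 24389000 multiplications (290^3). Strassen: 40353607 multiplications (7^9, after padding to 512x512). Strassen reduces 8 recursive multiplications to 7 at each level.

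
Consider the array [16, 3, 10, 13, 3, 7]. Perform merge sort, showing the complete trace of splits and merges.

Merge sort trace:

Split: [16, 3, 10, 13, 3, 7] -> [16, 3, 10] and [13, 3, 7]
  Split: [16, 3, 10] -> [16] and [3, 10]
    Split: [3, 10] -> [3] and [10]
    Merge: [3] + [10] -> [3, 10]
  Merge: [16] + [3, 10] -> [3, 10, 16]
  Split: [13, 3, 7] -> [13] and [3, 7]
    Split: [3, 7] -> [3] and [7]
    Merge: [3] + [7] -> [3, 7]
  Merge: [13] + [3, 7] -> [3, 7, 13]
Merge: [3, 10, 16] + [3, 7, 13] -> [3, 3, 7, 10, 13, 16]

Final sorted array: [3, 3, 7, 10, 13, 16]

The merge sort proceeds by recursively splitting the array and merging sorted halves.
After all merges, the sorted array is [3, 3, 7, 10, 13, 16].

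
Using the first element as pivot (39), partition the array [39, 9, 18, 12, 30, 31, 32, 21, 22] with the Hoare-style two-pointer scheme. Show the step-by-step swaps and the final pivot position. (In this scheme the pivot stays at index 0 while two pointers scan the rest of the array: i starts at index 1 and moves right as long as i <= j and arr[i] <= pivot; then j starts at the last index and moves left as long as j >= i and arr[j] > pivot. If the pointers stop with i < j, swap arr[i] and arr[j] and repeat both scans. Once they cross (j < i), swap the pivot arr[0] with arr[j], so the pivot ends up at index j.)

Hoare-style two-pointer partition with pivot = 39:

Initial array: [39, 9, 18, 12, 30, 31, 32, 21, 22]

Pointers start at i = 1, j = 8.
i ends at 9, j ends at 8: the pointers have crossed (j < i), so scanning stops.

Swap pivot arr[0] with arr[8] to place pivot at position 8: [22, 9, 18, 12, 30, 31, 32, 21, 39]
Pivot position: 8

After partitioning with pivot 39, the array becomes [22, 9, 18, 12, 30, 31, 32, 21, 39]. The pivot is placed at index 8. All elements to the left of the pivot are <= 39, and all elements to the right are > 39.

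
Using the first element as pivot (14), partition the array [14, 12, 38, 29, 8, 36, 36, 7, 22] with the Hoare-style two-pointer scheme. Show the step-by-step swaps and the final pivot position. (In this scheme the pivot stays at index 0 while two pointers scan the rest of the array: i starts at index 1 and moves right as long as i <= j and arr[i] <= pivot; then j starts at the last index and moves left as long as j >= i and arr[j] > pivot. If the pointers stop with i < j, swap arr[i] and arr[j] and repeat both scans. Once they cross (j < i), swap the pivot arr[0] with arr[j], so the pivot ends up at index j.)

Hoare-style two-pointer partition with pivot = 14:

Initial array: [14, 12, 38, 29, 8, 36, 36, 7, 22]

Pointers start at i = 1, j = 8.
i stops at index 2 (arr[2]=38 > 14), j stops at index 7 (arr[7]=7 <= 14): swap arr[2] and arr[7], array becomes [14, 12, 7, 29, 8, 36, 36, 38, 22]
i stops at index 3 (arr[3]=29 > 14), j stops at index 4 (arr[4]=8 <= 14): swap arr[3] and arr[4], array becomes [14, 12, 7, 8, 29, 36, 36, 38, 22]
i ends at 4, j ends at 3: the pointers have crossed (j < i), so scanning stops.

Swap pivot arr[0] with arr[3] to place pivot at position 3: [8, 12, 7, 14, 29, 36, 36, 38, 22]
Pivot position: 3

After partitioning with pivot 14, the array becomes [8, 12, 7, 14, 29, 36, 36, 38, 22]. The pivot is placed at index 3. All elements to the left of the pivot are <= 14, and all elements to the right are > 14.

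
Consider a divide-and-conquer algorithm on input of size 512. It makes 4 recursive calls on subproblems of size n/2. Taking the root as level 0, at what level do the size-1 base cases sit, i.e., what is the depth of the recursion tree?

For divide and conquer with division factor 2:

Problem sizes at each level:
Level 0: 512
Level 1: 256
Level 2: 128
Level 3: 64
Level 4: 32
Level 5: 16
Level 6: 8
Level 7: 4
Level 8: 2
Level 9: 1

The root is level 0 and the size-1 base case is level 9 (the tree spans levels 0 through 9, i.e. 10 levels counting the root), so the depth is the number of divisions: log_2(512) = 9

The recursion tree depth is log_2(512) = 9. At each level, the problem size is divided by 2, so it takes 9 divisions to reduce to a base case of size 1. The algorithm makes 4 recursive calls at each level.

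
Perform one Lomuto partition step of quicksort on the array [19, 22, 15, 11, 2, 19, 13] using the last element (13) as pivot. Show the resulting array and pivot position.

Lomuto partition with pivot = 13:

Initial array: [19, 22, 15, 11, 2, 19, 13]

arr[0]=19 > 13: no swap
arr[1]=22 > 13: no swap
arr[2]=15 > 13: no swap
arr[3]=11 <= 13: swap with position 0, array becomes [11, 22, 15, 19, 2, 19, 13]
arr[4]=2 <= 13: swap with position 1, array becomes [11, 2, 15, 19, 22, 19, 13]
arr[5]=19 > 13: no swap

Place pivot at position 2: [11, 2, 13, 19, 22, 19, 15]
Pivot position: 2

After partitioning with pivot 13, the array becomes [11, 2, 13, 19, 22, 19, 15]. The pivot is placed at index 2. All elements to the left of the pivot are <= 13, and all elements to the right are > 13.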